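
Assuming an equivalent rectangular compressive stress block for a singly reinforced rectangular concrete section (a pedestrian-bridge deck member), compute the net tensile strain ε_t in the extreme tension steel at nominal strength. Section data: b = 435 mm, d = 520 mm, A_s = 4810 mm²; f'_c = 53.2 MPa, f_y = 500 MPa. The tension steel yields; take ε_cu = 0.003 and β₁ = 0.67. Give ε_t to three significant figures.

a = A_s f_y/(0.85 f'_c b) = 122.26 mm.
β₁ = 0.67, so c = a/β₁ = 122.26/0.67 = 182.48 mm.
From the linear strain diagram with ε_cu = 0.003: ε_t = 0.003 (d − c)/c = 0.003 × (520 − 182.48)/182.48 = 0.00555.
Since ε_t ≥ 0.005, the section is tension-controlled.

ε_t ≈ 0.00555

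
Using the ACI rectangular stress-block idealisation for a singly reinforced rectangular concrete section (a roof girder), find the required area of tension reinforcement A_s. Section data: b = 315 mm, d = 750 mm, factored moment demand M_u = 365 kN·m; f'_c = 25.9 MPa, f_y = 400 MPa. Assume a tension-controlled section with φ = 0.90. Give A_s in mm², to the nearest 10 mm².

M_n = M_u/φ = 365/0.90 = 405.556 kN·m.
With M_n = 0.85 f'_c a b (d − a/2), solve the quadratic for a:
a = d − √(d² − 2M_n/(0.85 f'_c b)) = 750 − √(750² − 2 × 405.556×10⁶/(0.85 × 25.9 × 315)) = 82.52 mm.
A_s = 0.85 f'_c a b / f_y = 0.85 × 25.9 × 82.52 × 315 / 400 = 1430.6 mm².

A_s ≈ 1430 mm²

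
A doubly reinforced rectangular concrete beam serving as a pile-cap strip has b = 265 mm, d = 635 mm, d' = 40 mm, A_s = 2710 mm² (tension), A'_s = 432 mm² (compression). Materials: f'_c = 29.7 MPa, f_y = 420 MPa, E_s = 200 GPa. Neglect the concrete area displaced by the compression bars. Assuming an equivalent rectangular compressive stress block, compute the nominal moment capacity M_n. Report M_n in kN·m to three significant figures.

Assume both tension and compression steel yield.
Net tension couple steel: A_s − A'_s = 2278 mm².
a = (A_s − A'_s) f_y / (0.85 f'_c b) = 956760/(0.85 × 29.7 × 265) = 143.02 mm.
c = a/β₁ = 143.02/0.838 = 170.67 mm; ε'_s = 0.003(c − d')/c = 0.0023 ≥ f_y/E_s = 0.0021, so compression steel does yield.
M_n = (A_s − A'_s) f_y (d − a/2) + A'_s f_y (d − d') = [956760 × (635 − 71.51) + 181440 × (635 − 40)] × 10⁻⁶ = 539.12 + 107.96 = 647.08 kN·m.

M_n ≈ 647 kN·m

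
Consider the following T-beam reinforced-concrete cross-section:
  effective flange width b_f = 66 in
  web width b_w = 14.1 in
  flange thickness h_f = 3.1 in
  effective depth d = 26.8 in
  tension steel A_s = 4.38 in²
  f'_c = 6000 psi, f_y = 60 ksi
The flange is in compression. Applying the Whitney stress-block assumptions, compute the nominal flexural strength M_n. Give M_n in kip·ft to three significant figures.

M_n ≈ 578 kip·ft

Tension: T = A_s f_y = 4.38 × 60 = 262.8 kips.
Try a within the flange: a = T/(0.85 f'_c b_f) = 262.8/(0.85 × 6 × 66) = 0.781 in.
Since a = 0.781 ≤ h_f = 3.1 in, the stress block lies entirely in the flange; analyse as a rectangular beam of width b_f.
M_n = T(d − a/2) = 262.8 × (26.8 − 0.3905) = 6940.4 kip·in.
M_n = 6940.4/12 = 578.37 kip·ft.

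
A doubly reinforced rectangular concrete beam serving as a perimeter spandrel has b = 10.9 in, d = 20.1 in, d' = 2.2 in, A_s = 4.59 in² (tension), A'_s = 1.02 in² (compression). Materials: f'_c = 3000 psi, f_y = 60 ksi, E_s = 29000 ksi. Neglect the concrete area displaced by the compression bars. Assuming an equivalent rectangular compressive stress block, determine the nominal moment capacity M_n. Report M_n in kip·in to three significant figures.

Assume both steels yield.
a = (A_s − A'_s) f_y/(0.85 f'_c b) = (4.59 − 1.02) × 60/(0.85 × 3 × 10.9) = 7.706 in.
c = a/β₁ = 7.706/0.85 = 9.066 in; ε'_s = 0.003(c − d')/c = 0.0023 ≥ ε_y = 0.0021, so the compression steel yields.
M_n = (A_s − A'_s) f_y (d − a/2) + A'_s f_y (d − d') = 214.2 × (20.1 − 3.853) + 61.2 × (20.1 − 2.2) = 3480.1 + 1095.5 = 4575.6 kip·in.

M_n ≈ 4580 kip·in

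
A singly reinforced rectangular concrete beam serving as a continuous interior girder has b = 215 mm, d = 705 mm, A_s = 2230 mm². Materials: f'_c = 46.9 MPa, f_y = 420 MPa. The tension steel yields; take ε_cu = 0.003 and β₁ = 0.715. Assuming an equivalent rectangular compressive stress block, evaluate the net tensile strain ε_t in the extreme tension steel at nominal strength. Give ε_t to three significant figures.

ε_t ≈ 0.0108

a = A_s f_y/(0.85 f'_c b) = 109.28 mm.
β₁ = 0.715, so c = a/β₁ = 109.28/0.715 = 152.84 mm.
From the linear strain diagram with ε_cu = 0.003: ε_t = 0.003 (d − c)/c = 0.003 × (705 − 152.84)/152.84 = 0.0108.
Since ε_t ≥ 0.005, the section is tension-controlled.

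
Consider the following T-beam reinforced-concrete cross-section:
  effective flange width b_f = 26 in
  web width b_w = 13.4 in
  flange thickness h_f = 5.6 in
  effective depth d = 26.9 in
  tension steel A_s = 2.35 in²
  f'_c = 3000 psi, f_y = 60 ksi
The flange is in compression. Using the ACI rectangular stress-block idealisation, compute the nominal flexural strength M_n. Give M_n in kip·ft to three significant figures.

M_n ≈ 304 kip·ft

Tension: T = A_s f_y = 2.35 × 60 = 141 kips.
Try a within the flange: a = T/(0.85 f'_c b_f) = 141/(0.85 × 3 × 26) = 2.127 in.
Since a = 2.127 ≤ h_f = 5.6 in, the stress block lies entirely in the flange; analyse as a rectangular beam of width b_f.
M_n = T(d − a/2) = 141 × (26.9 − 1.0635) = 3642.9 kip·in.
M_n = 3642.9/12 = 303.58 kip·ft.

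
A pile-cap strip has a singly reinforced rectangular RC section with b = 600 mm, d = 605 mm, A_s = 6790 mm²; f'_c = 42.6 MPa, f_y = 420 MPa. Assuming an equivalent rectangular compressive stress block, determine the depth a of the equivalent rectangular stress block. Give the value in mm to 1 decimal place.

a ≈ 131.3 mm

T = A_s f_y = 6790 × 420 = 2851800 N = 2851.8 kN.
Setting C = 0.85 f'_c a b equal to T: a = 2851800/(0.85 × 42.6 × 600) = 131.3 mm.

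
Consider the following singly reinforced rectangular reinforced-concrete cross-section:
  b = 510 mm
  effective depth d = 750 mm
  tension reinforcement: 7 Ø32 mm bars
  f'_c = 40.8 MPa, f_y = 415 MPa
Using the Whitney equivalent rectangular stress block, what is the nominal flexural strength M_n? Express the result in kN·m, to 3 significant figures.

M_n ≈ 1600 kN·m

A_s = 7 × 804 = 5628 mm².
T = A_s f_y = 5628 × 415 = 2335620 N = 2335.62 kN.
From C = T: a = T/(0.85 f'_c b) = 2335620/(0.85 × 40.8 × 510) = 132.05 mm.
M_n = T(d − a/2) = 2335.62 kN × (750 − 66.025) mm = 1597.51 kN·m.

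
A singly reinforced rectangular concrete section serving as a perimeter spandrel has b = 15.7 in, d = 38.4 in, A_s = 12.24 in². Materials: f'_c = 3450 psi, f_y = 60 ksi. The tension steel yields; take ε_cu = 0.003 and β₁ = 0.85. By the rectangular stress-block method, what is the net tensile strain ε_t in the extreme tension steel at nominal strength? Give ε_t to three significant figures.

a = A_s f_y/(0.85 f'_c b) = 15.951 in.
β₁ = 0.85, so c = a/β₁ = 15.951/0.85 = 18.766 in.
From the linear strain diagram with ε_cu = 0.003: ε_t = 0.003 (d − c)/c = 0.003 × (38.4 − 18.766)/18.766 = 0.00314.
ε_t < 0.004 — the section is over-reinforced for flexure under ACI limits.

ε_t ≈ 0.00314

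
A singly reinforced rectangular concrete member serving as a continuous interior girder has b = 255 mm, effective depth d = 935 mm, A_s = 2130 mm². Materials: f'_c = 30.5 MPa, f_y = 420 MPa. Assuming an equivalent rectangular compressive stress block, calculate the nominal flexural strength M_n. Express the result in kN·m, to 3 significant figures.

M_n ≈ 776 kN·m

T = A_s f_y = 2130 × 420 = 894600 N = 894.6 kN.
From C = T: a = T/(0.85 f'_c b) = 894600/(0.85 × 30.5 × 255) = 135.32 mm.
M_n = T(d − a/2) = 894.6 kN × (935 − 67.66) mm = 775.92 kN·m.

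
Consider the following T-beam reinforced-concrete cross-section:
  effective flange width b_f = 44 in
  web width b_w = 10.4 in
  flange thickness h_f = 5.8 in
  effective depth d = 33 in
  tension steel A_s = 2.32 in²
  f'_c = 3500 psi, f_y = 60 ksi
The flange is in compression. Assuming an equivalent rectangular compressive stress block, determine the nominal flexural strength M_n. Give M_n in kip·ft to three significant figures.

Tension: T = A_s f_y = 2.32 × 60 = 139.2 kips.
Try a within the flange: a = T/(0.85 f'_c b_f) = 139.2/(0.85 × 3.5 × 44) = 1.063 in.
Since a = 1.063 ≤ h_f = 5.8 in, the stress block lies entirely in the flange; analyse as a rectangular beam of width b_f.
M_n = T(d − a/2) = 139.2 × (33 − 0.5315) = 4519.6 kip·in.
M_n = 4519.6/12 = 376.63 kip·ft.

M_n ≈ 377 kip·ft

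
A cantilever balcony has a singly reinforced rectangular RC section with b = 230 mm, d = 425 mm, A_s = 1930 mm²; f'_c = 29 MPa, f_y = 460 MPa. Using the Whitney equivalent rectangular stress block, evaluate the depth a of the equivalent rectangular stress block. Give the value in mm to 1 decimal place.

a ≈ 156.6 mm

T = A_s f_y = 1930 × 460 = 887800 N = 887.8 kN.
Setting C = 0.85 f'_c a b equal to T: a = 887800/(0.85 × 29 × 230) = 156.6 mm.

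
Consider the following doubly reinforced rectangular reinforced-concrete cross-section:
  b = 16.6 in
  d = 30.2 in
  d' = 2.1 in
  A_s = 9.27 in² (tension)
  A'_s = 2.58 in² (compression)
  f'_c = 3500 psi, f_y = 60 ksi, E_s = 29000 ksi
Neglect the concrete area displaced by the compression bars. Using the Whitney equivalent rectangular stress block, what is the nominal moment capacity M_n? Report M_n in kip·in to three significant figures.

M_n ≈ 14800 kip·in

Assume both steels yield.
a = (A_s − A'_s) f_y/(0.85 f'_c b) = (9.27 − 2.58) × 60/(0.85 × 3.5 × 16.6) = 8.128 in.
c = a/β₁ = 8.128/0.85 = 9.562 in; ε'_s = 0.003(c − d')/c = 0.0023 ≥ ε_y = 0.0021, so the compression steel yields.
M_n = (A_s − A'_s) f_y (d − a/2) + A'_s f_y (d − d') = 401.4 × (30.2 − 4.064) + 154.8 × (30.2 − 2.1) = 10491.0 + 4349.9 = 14840.9 kip·in.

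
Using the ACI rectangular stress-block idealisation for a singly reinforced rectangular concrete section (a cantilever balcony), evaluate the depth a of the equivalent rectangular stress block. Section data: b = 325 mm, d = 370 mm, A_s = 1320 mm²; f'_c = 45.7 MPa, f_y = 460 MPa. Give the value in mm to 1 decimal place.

T = A_s f_y = 1320 × 460 = 607200 N = 607.2 kN.
Setting C = 0.85 f'_c a b equal to T: a = 607200/(0.85 × 45.7 × 325) = 48.1 mm.

a ≈ 48.1 mm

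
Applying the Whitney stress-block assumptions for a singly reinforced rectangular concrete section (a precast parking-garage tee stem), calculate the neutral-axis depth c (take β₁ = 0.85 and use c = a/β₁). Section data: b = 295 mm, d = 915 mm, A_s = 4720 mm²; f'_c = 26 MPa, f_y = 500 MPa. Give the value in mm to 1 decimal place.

T = A_s f_y = 4720 × 500 = 2360000 N = 2360 kN.
Setting C = 0.85 f'_c a b equal to T: a = 2360000/(0.85 × 26 × 295) = 361.991 mm.
With β₁ = 0.85, c = a/β₁ = 361.991/0.85 = 425.9 mm.

c ≈ 425.9 mm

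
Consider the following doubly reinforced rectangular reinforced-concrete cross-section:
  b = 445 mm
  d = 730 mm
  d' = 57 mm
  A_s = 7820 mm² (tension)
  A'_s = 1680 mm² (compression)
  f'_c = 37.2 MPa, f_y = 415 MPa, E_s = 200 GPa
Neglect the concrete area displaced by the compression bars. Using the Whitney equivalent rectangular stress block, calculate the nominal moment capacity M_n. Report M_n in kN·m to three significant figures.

Assume both tension and compression steel yield.
Net tension couple steel: A_s − A'_s = 6140 mm².
a = (A_s − A'_s) f_y / (0.85 f'_c b) = 2548100/(0.85 × 37.2 × 445) = 181.09 mm.
c = a/β₁ = 181.09/0.784 = 230.98 mm; ε'_s = 0.003(c − d')/c = 0.0023 ≥ f_y/E_s = 0.0021, so compression steel does yield.
M_n = (A_s − A'_s) f_y (d − a/2) + A'_s f_y (d − d') = [2548100 × (730 − 90.545) + 697200 × (730 − 57)] × 10⁻⁶ = 1629.40 + 469.22 = 2098.62 kN·m.

M_n ≈ 2100 kN·m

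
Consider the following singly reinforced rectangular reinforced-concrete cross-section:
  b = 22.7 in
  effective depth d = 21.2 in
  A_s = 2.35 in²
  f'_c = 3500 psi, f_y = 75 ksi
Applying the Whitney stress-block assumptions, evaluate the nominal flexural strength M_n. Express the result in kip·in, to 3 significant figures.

M_n ≈ 3510 kip·in

T = A_s f_y = 2.35 × 75 = 176.25 kips.
a = T/(0.85 f'_c b) = 176.25/(0.85 × 3.5 × 22.7) = 2.610 in.
M_n = T(d − a/2) = 176.25 × (21.2 − 1.305) = 3506.5 kip·in.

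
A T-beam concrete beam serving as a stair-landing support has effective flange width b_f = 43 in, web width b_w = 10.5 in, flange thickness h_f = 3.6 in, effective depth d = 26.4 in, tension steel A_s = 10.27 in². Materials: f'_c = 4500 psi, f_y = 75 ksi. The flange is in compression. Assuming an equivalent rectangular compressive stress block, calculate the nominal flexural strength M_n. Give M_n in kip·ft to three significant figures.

Tension: T = A_s f_y = 10.27 × 75 = 770.25 kips.
Try a within the flange: a = T/(0.85 f'_c b_f) = 770.25/(0.85 × 4.5 × 43) = 4.683 in.
a = 4.683 > h_f = 3.6 in: the block extends into the web. Split into flange-overhang and web parts.
C_f = 0.85 f'_c (b_f − b_w) h_f = 0.85 × 4.5 × (43 − 10.5) × 3.6 = 447.5 kips.
Remaining web compression depth: a_w = (T − C_f)/(0.85 f'_c b_w) = (770.25 − 447.5)/(0.85 × 4.5 × 10.5) = 8.036 in.
M_n = C_f(d − h_f/2) + (T − C_f)(d − a_w/2) = 447.5 × (26.4 − 1.8) + 322.75 × (26.4 − 4.018) = 11008.5 + 7223.8 = 18232.3 kip·in.
M_n = 18232.3/12 = 1519.36 kip·ft.

M_n ≈ 1520 kip·ft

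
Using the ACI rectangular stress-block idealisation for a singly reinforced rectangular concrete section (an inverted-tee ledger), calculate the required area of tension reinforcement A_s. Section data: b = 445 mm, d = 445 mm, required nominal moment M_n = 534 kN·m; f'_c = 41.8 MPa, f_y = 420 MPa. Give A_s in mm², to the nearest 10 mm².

A_s ≈ 3150 mm²

With M_n = 0.85 f'_c a b (d − a/2), solve the quadratic for a:
a = d − √(d² − 2M_n/(0.85 f'_c b)) = 445 − √(445² − 2 × 534×10⁶/(0.85 × 41.8 × 445)) = 83.78 mm.
A_s = 0.85 f'_c a b / f_y = 0.85 × 41.8 × 83.78 × 445 / 420 = 3153.9 mm².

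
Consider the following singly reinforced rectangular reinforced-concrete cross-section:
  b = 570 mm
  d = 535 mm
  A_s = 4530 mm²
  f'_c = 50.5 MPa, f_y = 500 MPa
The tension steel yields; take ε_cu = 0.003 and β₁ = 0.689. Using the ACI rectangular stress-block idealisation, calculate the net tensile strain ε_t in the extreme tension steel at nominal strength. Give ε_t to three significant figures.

ε_t ≈ 0.00895

a = A_s f_y/(0.85 f'_c b) = 92.57 mm.
β₁ = 0.689, so c = a/β₁ = 92.57/0.689 = 134.35 mm.
From the linear strain diagram with ε_cu = 0.003: ε_t = 0.003 (d − c)/c = 0.003 × (535 − 134.35)/134.35 = 0.00895.
Since ε_t ≥ 0.005, the section is tension-controlled.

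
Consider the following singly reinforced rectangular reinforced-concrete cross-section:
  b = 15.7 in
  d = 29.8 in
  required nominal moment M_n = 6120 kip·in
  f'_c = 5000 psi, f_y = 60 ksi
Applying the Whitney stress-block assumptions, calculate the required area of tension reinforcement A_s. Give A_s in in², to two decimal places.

A_s ≈ 3.62 in²

From M_n = 0.85 f'_c a b (d − a/2):
a = d − √(d² − 2M_n/(0.85 f'_c b)) = 29.8 − √(29.8² − 2 × 6120/(0.85 × 5 × 15.7)) = 3.256 in.
A_s = 0.85 f'_c a b / f_y = 0.85 × 5 × 3.256 × 15.7 / 60 = 3.621 in².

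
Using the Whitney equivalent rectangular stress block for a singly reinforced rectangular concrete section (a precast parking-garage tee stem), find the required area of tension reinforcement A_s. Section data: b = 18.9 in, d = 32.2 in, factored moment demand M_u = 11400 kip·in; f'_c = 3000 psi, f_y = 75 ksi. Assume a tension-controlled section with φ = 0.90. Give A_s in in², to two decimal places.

A_s ≈ 6.16 in²

M_n = M_u/φ = 11400/0.90 = 12666.7 kip·in.
From M_n = 0.85 f'_c a b (d − a/2):
a = d − √(d² − 2M_n/(0.85 f'_c b)) = 32.2 − √(32.2² − 2 × 12666.7/(0.85 × 3 × 18.9)) = 9.590 in.
A_s = 0.85 f'_c a b / f_y = 0.85 × 3 × 9.590 × 18.9 / 75 = 6.163 in².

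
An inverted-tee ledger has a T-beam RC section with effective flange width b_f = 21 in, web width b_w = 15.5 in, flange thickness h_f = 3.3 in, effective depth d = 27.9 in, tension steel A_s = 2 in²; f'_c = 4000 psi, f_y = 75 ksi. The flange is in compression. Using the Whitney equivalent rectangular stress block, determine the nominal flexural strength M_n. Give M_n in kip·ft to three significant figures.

M_n ≈ 336 kip·ft

Tension: T = A_s f_y = 2 × 75 = 150 kips.
Try a within the flange: a = T/(0.85 f'_c b_f) = 150/(0.85 × 4 × 21) = 2.101 in.
Since a = 2.101 ≤ h_f = 3.3 in, the stress block lies entirely in the flange; analyse as a rectangular beam of width b_f.
M_n = T(d − a/2) = 150 × (27.9 − 1.0505) = 4027.4 kip·in.
M_n = 4027.4/12 = 335.62 kip·ft.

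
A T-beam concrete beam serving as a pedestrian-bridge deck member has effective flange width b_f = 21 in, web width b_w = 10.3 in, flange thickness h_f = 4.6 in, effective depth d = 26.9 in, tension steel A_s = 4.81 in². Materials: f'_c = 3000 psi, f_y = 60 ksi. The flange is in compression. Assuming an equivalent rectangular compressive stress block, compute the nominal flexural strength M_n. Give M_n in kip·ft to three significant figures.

Tension: T = A_s f_y = 4.81 × 60 = 288.6 kips.
Try a within the flange: a = T/(0.85 f'_c b_f) = 288.6/(0.85 × 3 × 21) = 5.389 in.
a = 5.389 > h_f = 4.6 in: the block extends into the web. Split into flange-overhang and web parts.
C_f = 0.85 f'_c (b_f − b_w) h_f = 0.85 × 3 × (21 − 10.3) × 4.6 = 125.5 kips.
Remaining web compression depth: a_w = (T − C_f)/(0.85 f'_c b_w) = (288.6 − 125.5)/(0.85 × 3 × 10.3) = 6.210 in.
M_n = C_f(d − h_f/2) + (T − C_f)(d − a_w/2) = 125.5 × (26.9 − 2.3) + 163.1 × (26.9 − 3.105) = 3087.3 + 3881.0 = 6968.3 kip·in.
M_n = 6968.3/12 = 580.69 kip·ft.

M_n ≈ 581 kip·ft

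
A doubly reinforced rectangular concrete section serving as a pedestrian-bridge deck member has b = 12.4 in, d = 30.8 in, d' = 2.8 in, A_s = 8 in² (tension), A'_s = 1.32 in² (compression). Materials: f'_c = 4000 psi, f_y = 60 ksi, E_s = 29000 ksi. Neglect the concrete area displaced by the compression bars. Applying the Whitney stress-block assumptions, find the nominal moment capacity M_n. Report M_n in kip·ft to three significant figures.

Assume both steels yield.
a = (A_s − A'_s) f_y/(0.85 f'_c b) = (8 − 1.32) × 60/(0.85 × 4 × 12.4) = 9.507 in.
c = a/β₁ = 9.507/0.85 = 11.185 in; ε'_s = 0.003(c − d')/c = 0.0022 ≥ ε_y = 0.0021, so the compression steel yields.
M_n = (A_s − A'_s) f_y (d − a/2) + A'_s f_y (d − d') = 400.8 × (30.8 − 4.7535) + 79.2 × (30.8 − 2.8) = 10439.4 + 2217.6 = 12657.0 kip·in = 12657.0/12 = 1054.75 kip·ft.

M_n ≈ 1050 kip·ft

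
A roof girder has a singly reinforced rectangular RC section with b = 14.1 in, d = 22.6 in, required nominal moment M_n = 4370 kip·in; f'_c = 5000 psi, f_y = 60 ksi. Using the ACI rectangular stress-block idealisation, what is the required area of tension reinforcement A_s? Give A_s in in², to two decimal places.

A_s ≈ 3.49 in²

From M_n = 0.85 f'_c a b (d − a/2):
a = d − √(d² − 2M_n/(0.85 f'_c b)) = 22.6 − √(22.6² − 2 × 4370/(0.85 × 5 × 14.1)) = 3.497 in.
A_s = 0.85 f'_c a b / f_y = 0.85 × 5 × 3.497 × 14.1 / 60 = 3.493 in².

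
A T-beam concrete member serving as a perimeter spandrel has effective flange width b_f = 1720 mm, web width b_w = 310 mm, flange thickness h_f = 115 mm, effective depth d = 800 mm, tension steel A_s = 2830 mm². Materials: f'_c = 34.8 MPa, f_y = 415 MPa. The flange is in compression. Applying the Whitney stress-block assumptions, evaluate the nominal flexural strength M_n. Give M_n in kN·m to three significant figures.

M_n ≈ 926 kN·m

Tension: T = A_s f_y = 2830 × 415 = 1174450 N.
Try a within the flange: a = T/(0.85 f'_c b_f) = 1174450/(0.85 × 34.8 × 1720) = 23.08 mm.
Since a = 23.08 ≤ h_f = 115 mm, the stress block lies entirely in the flange; analyse as a rectangular beam of width b_f.
M_n = T(d − a/2) = 1174450 × (800 − 11.54) = 926.01 × 10⁶ N·mm.
M_n = 926.01 kN·m.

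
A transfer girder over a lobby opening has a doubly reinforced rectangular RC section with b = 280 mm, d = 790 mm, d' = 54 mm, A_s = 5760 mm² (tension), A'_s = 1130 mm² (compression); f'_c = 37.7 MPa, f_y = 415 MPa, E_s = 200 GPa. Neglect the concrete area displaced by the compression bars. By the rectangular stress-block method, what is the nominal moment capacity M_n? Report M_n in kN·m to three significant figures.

M_n ≈ 1660 kN·m

Assume both tension and compression steel yield.
Net tension couple steel: A_s − A'_s = 4630 mm².
a = (A_s − A'_s) f_y / (0.85 f'_c b) = 1921450/(0.85 × 37.7 × 280) = 214.15 mm.
c = a/β₁ = 214.15/0.781 = 274.20 mm; ε'_s = 0.003(c − d')/c = 0.0024 ≥ f_y/E_s = 0.0021, so compression steel does yield.
M_n = (A_s − A'_s) f_y (d − a/2) + A'_s f_y (d − d') = [1921450 × (790 − 107.075) + 468950 × (790 − 54)] × 10⁻⁶ = 1312.21 + 345.15 = 1657.36 kN·m.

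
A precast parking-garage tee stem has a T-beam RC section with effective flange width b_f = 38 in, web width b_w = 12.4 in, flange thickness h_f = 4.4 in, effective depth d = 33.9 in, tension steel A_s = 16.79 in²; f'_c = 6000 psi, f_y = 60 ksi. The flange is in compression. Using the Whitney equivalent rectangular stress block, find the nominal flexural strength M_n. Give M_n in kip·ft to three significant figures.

Tension: T = A_s f_y = 16.79 × 60 = 1007.4 kips.
Try a within the flange: a = T/(0.85 f'_c b_f) = 1007.4/(0.85 × 6 × 38) = 5.198 in.
a = 5.198 > h_f = 4.4 in: the block extends into the web. Split into flange-overhang and web parts.
C_f = 0.85 f'_c (b_f − b_w) h_f = 0.85 × 6 × (38 − 12.4) × 4.4 = 574.5 kips.
Remaining web compression depth: a_w = (T − C_f)/(0.85 f'_c b_w) = (1007.4 − 574.5)/(0.85 × 6 × 12.4) = 6.845 in.
M_n = C_f(d − h_f/2) + (T − C_f)(d − a_w/2) = 574.5 × (33.9 − 2.2) + 432.9 × (33.9 − 3.4225) = 18211.7 + 13193.7 = 31405.4 kip·in.
M_n = 31405.4/12 = 2617.12 kip·ft.

M_n ≈ 2620 kip·ft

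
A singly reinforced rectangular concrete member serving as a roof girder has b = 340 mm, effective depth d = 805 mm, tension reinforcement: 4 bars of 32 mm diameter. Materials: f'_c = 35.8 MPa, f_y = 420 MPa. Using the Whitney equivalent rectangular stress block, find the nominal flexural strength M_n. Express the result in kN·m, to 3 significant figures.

M_n ≈ 999 kN·m

A_s = 4 × 804 = 3216 mm².
T = A_s f_y = 3216 × 420 = 1350720 N = 1350.72 kN.
From C = T: a = T/(0.85 f'_c b) = 1350720/(0.85 × 35.8 × 340) = 130.55 mm.
M_n = T(d − a/2) = 1350.72 kN × (805 − 65.275) mm = 999.16 kN·m.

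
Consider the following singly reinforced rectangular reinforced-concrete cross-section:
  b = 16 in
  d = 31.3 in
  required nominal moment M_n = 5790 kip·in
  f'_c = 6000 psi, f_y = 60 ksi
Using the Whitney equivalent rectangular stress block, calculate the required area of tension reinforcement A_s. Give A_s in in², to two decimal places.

A_s ≈ 3.20 in²

From M_n = 0.85 f'_c a b (d − a/2):
a = d − √(d² − 2M_n/(0.85 f'_c b)) = 31.3 − √(31.3² − 2 × 5790/(0.85 × 6 × 16)) = 2.356 in.
A_s = 0.85 f'_c a b / f_y = 0.85 × 6 × 2.356 × 16 / 60 = 3.204 in².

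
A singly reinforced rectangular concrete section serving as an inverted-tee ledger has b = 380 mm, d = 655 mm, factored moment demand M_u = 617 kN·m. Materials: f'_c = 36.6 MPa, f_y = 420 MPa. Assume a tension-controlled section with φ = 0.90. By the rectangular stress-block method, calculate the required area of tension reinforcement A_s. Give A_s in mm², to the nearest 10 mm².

A_s ≈ 2690 mm²

M_n = M_u/φ = 617/0.90 = 685.556 kN·m.
With M_n = 0.85 f'_c a b (d − a/2), solve the quadratic for a:
a = d − √(d² − 2M_n/(0.85 f'_c b)) = 655 − √(655² − 2 × 685.556×10⁶/(0.85 × 36.6 × 380)) = 95.50 mm.
A_s = 0.85 f'_c a b / f_y = 0.85 × 36.6 × 95.50 × 380 / 420 = 2688.1 mm².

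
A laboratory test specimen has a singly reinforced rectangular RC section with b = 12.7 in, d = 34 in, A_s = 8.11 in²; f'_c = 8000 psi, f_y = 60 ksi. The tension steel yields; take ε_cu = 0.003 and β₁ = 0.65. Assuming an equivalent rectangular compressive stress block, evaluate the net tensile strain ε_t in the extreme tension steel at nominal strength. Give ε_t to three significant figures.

a = A_s f_y/(0.85 f'_c b) = 5.635 in.
β₁ = 0.65, so c = a/β₁ = 5.635/0.65 = 8.669 in.
From the linear strain diagram with ε_cu = 0.003: ε_t = 0.003 (d − c)/c = 0.003 × (34 − 8.669)/8.669 = 0.00877.
Since ε_t ≥ 0.005, the section is tension-controlled.

ε_t ≈ 0.00877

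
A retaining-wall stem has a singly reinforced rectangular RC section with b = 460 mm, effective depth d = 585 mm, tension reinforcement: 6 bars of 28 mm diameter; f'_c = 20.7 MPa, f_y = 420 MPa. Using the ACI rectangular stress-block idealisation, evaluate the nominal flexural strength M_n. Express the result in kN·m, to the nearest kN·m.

A_s = 6 × 616 = 3696 mm².
T = A_s f_y = 3696 × 420 = 1552320 N = 1552.32 kN.
From C = T: a = T/(0.85 f'_c b) = 1552320/(0.85 × 20.7 × 460) = 191.79 mm.
M_n = T(d − a/2) = 1552.32 kN × (585 − 95.895) mm = 759.25 kN·m.

M_n ≈ 759 kN·m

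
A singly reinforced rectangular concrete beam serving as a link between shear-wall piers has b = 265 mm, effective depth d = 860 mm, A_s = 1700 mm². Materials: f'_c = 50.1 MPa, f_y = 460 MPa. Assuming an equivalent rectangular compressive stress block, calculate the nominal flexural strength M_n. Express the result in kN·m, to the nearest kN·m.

M_n ≈ 645 kN·m

T = A_s f_y = 1700 × 460 = 782000 N = 782 kN.
From C = T: a = T/(0.85 f'_c b) = 782000/(0.85 × 50.1 × 265) = 69.30 mm.
M_n = T(d − a/2) = 782 kN × (860 − 34.65) mm = 645.42 kN·m.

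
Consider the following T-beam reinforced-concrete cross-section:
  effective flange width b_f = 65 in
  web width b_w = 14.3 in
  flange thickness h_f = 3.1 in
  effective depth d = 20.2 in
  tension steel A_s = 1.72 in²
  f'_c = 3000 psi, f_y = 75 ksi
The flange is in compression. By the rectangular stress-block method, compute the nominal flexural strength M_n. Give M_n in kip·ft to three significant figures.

M_n ≈ 213 kip·ft

Tension: T = A_s f_y = 1.72 × 75 = 129 kips.
Try a within the flange: a = T/(0.85 f'_c b_f) = 129/(0.85 × 3 × 65) = 0.778 in.
Since a = 0.778 ≤ h_f = 3.1 in, the stress block lies entirely in the flange; analyse as a rectangular beam of width b_f.
M_n = T(d − a/2) = 129 × (20.2 − 0.389) = 2555.6 kip·in.
M_n = 2555.6/12 = 212.97 kip·ft.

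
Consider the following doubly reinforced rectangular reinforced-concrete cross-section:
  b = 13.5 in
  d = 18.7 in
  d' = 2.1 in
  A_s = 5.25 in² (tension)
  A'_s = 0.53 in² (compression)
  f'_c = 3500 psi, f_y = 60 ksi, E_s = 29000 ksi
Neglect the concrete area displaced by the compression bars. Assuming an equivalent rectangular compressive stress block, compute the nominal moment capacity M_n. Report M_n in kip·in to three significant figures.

Assume both steels yield.
a = (A_s − A'_s) f_y/(0.85 f'_c b) = (5.25 − 0.53) × 60/(0.85 × 3.5 × 13.5) = 7.051 in.
c = a/β₁ = 7.051/0.85 = 8.295 in; ε'_s = 0.003(c − d')/c = 0.0022 ≥ ε_y = 0.0021, so the compression steel yields.
M_n = (A_s − A'_s) f_y (d − a/2) + A'_s f_y (d − d') = 283.2 × (18.7 − 3.5255) + 31.8 × (18.7 − 2.1) = 4297.4 + 527.9 = 4825.3 kip·in.

M_n ≈ 4830 kip·in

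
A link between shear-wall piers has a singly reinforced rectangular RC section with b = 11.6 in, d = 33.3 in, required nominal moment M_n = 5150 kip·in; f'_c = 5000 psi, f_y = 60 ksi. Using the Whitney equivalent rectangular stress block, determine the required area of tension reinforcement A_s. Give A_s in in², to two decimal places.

From M_n = 0.85 f'_c a b (d − a/2):
a = d − √(d² − 2M_n/(0.85 f'_c b)) = 33.3 − √(33.3² − 2 × 5150/(0.85 × 5 × 11.6)) = 3.301 in.
A_s = 0.85 f'_c a b / f_y = 0.85 × 5 × 3.301 × 11.6 / 60 = 2.712 in².

A_s ≈ 2.71 in²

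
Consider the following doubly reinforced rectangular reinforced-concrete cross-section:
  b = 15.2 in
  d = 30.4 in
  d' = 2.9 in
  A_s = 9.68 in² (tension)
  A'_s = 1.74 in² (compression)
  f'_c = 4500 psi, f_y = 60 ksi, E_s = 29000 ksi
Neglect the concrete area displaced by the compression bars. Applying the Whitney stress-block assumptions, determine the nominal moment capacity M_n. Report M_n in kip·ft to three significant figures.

M_n ≈ 1280 kip·ft

Assume both steels yield.
a = (A_s − A'_s) f_y/(0.85 f'_c b) = (9.68 − 1.74) × 60/(0.85 × 4.5 × 15.2) = 8.194 in.
c = a/β₁ = 8.194/0.825 = 9.932 in; ε'_s = 0.003(c − d')/c = 0.0021 ≥ ε_y = 0.0021, so the compression steel yields.
M_n = (A_s − A'_s) f_y (d − a/2) + A'_s f_y (d − d') = 476.4 × (30.4 − 4.097) + 104.4 × (30.4 − 2.9) = 12530.7 + 2871.0 = 15401.7 kip·in = 15401.7/12 = 1283.48 kip·ft.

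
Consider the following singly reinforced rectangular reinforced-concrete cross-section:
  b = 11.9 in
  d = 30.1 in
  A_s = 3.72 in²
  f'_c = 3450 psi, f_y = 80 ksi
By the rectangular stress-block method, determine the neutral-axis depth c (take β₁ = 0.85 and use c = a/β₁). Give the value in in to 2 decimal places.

T = A_s f_y = 3.72 × 80 = 297.6 kips.
a = T/(0.85 f'_c b) = 297.6/(0.85 × 3.45 × 11.9) = 8.5280 in.
With β₁ = 0.85, c = a/β₁ = 8.5280/0.85 = 10.03 in.

c ≈ 10.03 in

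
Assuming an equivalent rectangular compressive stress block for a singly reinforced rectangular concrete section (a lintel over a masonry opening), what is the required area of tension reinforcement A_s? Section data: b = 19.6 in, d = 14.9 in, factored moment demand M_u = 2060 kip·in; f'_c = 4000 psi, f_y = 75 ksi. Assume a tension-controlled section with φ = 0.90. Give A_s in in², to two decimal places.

M_n = M_u/φ = 2060/0.90 = 2288.89 kip·in.
From M_n = 0.85 f'_c a b (d − a/2):
a = d − √(d² − 2M_n/(0.85 f'_c b)) = 14.9 − √(14.9² − 2 × 2288.89/(0.85 × 4 × 19.6)) = 2.518 in.
A_s = 0.85 f'_c a b / f_y = 0.85 × 4 × 2.518 × 19.6 / 75 = 2.237 in².

A_s ≈ 2.24 in²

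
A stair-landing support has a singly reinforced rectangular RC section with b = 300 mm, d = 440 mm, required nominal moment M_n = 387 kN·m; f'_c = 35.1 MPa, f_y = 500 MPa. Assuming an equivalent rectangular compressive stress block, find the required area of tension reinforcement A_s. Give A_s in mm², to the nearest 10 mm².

With M_n = 0.85 f'_c a b (d − a/2), solve the quadratic for a:
a = d − √(d² − 2M_n/(0.85 f'_c b)) = 440 − √(440² − 2 × 387×10⁶/(0.85 × 35.1 × 300)) = 112.70 mm.
A_s = 0.85 f'_c a b / f_y = 0.85 × 35.1 × 112.70 × 300 / 500 = 2017.4 mm².

A_s ≈ 2020 mm²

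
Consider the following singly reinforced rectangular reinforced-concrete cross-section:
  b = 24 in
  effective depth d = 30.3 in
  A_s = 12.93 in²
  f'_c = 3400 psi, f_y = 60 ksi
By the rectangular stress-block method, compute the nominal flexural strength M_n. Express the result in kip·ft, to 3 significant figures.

M_n ≈ 1600 kip·ft

T = A_s f_y = 12.93 × 60 = 775.8 kips.
a = T/(0.85 f'_c b) = 775.8/(0.85 × 3.4 × 24) = 11.185 in.
M_n = T(d − a/2) = 775.8 × (30.3 − 5.5925) = 19168.1 kip·in = 19168.1/12 = 1597.34 kip·ft.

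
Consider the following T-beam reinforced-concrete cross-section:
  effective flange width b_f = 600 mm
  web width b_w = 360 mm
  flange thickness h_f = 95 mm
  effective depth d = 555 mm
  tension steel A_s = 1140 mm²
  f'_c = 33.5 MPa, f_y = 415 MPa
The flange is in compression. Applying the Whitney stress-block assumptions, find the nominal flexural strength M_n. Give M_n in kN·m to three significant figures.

M_n ≈ 256 kN·m

Tension: T = A_s f_y = 1140 × 415 = 473100 N.
Try a within the flange: a = T/(0.85 f'_c b_f) = 473100/(0.85 × 33.5 × 600) = 27.69 mm.
Since a = 27.69 ≤ h_f = 95 mm, the stress block lies entirely in the flange; analyse as a rectangular beam of width b_f.
M_n = T(d − a/2) = 473100 × (555 − 13.845) = 256.02 × 10⁶ N·mm.
M_n = 256.02 kN·m.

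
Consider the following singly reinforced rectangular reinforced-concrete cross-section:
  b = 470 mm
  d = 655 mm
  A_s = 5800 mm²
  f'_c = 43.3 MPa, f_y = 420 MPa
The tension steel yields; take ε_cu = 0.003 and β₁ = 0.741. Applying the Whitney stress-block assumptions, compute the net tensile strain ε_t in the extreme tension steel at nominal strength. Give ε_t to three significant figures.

a = A_s f_y/(0.85 f'_c b) = 140.82 mm.
β₁ = 0.741, so c = a/β₁ = 140.82/0.741 = 190.04 mm.
From the linear strain diagram with ε_cu = 0.003: ε_t = 0.003 (d − c)/c = 0.003 × (655 − 190.04)/190.04 = 0.00734.
Since ε_t ≥ 0.005, the section is tension-controlled.

ε_t ≈ 0.00734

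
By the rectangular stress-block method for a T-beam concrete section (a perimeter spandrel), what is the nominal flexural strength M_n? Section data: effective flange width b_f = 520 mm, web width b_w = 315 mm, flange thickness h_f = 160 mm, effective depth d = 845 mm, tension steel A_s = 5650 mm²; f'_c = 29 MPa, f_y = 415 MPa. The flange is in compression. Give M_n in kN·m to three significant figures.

M_n ≈ 1760 kN·m

Tension: T = A_s f_y = 5650 × 415 = 2344750 N.
Try a within the flange: a = T/(0.85 f'_c b_f) = 2344750/(0.85 × 29 × 520) = 182.93 mm.
a = 182.93 > h_f = 160 mm: the block extends into the web. Split into flange-overhang and web parts.
C_f = 0.85 f'_c (b_f − b_w) h_f = 0.85 × 29 × (520 − 315) × 160 = 808520 N.
Remaining web compression depth: a_w = (T − C_f)/(0.85 f'_c b_w) = (2344750 − 808520)/(0.85 × 29 × 315) = 197.85 mm.
M_n = C_f(d − h_f/2) + (T − C_f)(d − a_w/2) = 808520 × (845 − 80) + 1536230 × (845 − 98.925) = 618.52 + 1146.14 = 1764.66 × 10⁶ N·mm.
M_n = 1764.66 kN·m.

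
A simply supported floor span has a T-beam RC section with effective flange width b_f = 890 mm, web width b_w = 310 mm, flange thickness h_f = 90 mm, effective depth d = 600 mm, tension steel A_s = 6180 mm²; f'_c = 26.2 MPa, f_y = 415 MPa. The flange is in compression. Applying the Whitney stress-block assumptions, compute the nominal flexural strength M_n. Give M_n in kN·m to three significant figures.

M_n ≈ 1340 kN·m

Tension: T = A_s f_y = 6180 × 415 = 2564700 N.
Try a within the flange: a = T/(0.85 f'_c b_f) = 2564700/(0.85 × 26.2 × 890) = 129.40 mm.
a = 129.40 > h_f = 90 mm: the block extends into the web. Split into flange-overhang and web parts.
C_f = 0.85 f'_c (b_f − b_w) h_f = 0.85 × 26.2 × (890 − 310) × 90 = 1162494 N.
Remaining web compression depth: a_w = (T − C_f)/(0.85 f'_c b_w) = (2564700 − 1162494)/(0.85 × 26.2 × 310) = 203.11 mm.
M_n = C_f(d − h_f/2) + (T − C_f)(d − a_w/2) = 1162494 × (600 − 45) + 1402206 × (600 − 101.555) = 645.18 + 698.92 = 1344.10 × 10⁶ N·mm.
M_n = 1344.10 kN·m.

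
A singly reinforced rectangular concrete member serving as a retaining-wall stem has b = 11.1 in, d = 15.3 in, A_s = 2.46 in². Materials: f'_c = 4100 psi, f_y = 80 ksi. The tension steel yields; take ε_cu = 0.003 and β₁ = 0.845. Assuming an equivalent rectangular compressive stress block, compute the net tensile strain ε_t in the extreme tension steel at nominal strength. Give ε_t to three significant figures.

ε_t ≈ 0.00462

a = A_s f_y/(0.85 f'_c b) = 5.087 in.
β₁ = 0.845, so c = a/β₁ = 5.087/0.845 = 6.020 in.
From the linear strain diagram with ε_cu = 0.003: ε_t = 0.003 (d − c)/c = 0.003 × (15.3 − 6.020)/6.020 = 0.00462.
ε_t is between 0.004 and 0.005 — transition zone.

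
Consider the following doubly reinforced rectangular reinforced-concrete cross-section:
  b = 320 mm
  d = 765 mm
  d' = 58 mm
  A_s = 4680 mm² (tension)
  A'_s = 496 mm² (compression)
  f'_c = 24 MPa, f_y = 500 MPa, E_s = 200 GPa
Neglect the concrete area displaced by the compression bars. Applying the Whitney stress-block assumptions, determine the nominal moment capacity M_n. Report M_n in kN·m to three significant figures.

Assume both tension and compression steel yield.
Net tension couple steel: A_s − A'_s = 4184 mm².
a = (A_s − A'_s) f_y / (0.85 f'_c b) = 2092000/(0.85 × 24 × 320) = 320.47 mm.
c = a/β₁ = 320.47/0.85 = 377.02 mm; ε'_s = 0.003(c − d')/c = 0.0025 ≥ f_y/E_s = 0.0025, so compression steel does yield.
M_n = (A_s − A'_s) f_y (d − a/2) + A'_s f_y (d − d') = [2092000 × (765 − 160.235) + 248000 × (765 − 58)] × 10⁻⁶ = 1265.17 + 175.34 = 1440.51 kN·m.

M_n ≈ 1440 kN·m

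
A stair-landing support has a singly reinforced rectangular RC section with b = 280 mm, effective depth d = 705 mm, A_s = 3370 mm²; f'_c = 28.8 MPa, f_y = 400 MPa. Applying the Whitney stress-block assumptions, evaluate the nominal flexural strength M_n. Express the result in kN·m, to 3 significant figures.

T = A_s f_y = 3370 × 400 = 1348000 N = 1348 kN.
From C = T: a = T/(0.85 f'_c b) = 1348000/(0.85 × 28.8 × 280) = 196.66 mm.
M_n = T(d − a/2) = 1348 kN × (705 − 98.33) mm = 817.79 kN·m.

M_n ≈ 818 kN·m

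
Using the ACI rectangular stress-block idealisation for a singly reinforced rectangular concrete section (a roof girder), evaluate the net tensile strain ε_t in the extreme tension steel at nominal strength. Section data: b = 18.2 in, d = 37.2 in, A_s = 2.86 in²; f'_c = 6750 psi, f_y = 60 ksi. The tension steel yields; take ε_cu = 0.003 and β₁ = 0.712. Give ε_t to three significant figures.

a = A_s f_y/(0.85 f'_c b) = 1.643 in.
β₁ = 0.712, so c = a/β₁ = 1.643/0.712 = 2.308 in.
From the linear strain diagram with ε_cu = 0.003: ε_t = 0.003 (d − c)/c = 0.003 × (37.2 − 2.308)/2.308 = 0.0454.
Since ε_t ≥ 0.005, the section is tension-controlled.

ε_t ≈ 0.0454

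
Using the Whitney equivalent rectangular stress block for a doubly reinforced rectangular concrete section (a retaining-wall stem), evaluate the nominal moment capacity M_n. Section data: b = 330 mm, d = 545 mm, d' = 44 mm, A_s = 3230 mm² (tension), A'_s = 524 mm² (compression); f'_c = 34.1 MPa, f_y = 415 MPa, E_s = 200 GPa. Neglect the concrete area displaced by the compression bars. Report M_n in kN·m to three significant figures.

Assume both tension and compression steel yield.
Net tension couple steel: A_s − A'_s = 2706 mm².
a = (A_s − A'_s) f_y / (0.85 f'_c b) = 1122990/(0.85 × 34.1 × 330) = 117.41 mm.
c = a/β₁ = 117.41/0.806 = 145.67 mm; ε'_s = 0.003(c − d')/c = 0.0021 ≥ f_y/E_s = 0.0021, so compression steel does yield.
M_n = (A_s − A'_s) f_y (d − a/2) + A'_s f_y (d − d') = [1122990 × (545 − 58.705) + 217460 × (545 − 44)] × 10⁻⁶ = 546.10 + 108.95 = 655.05 kN·m.

M_n ≈ 655 kN·m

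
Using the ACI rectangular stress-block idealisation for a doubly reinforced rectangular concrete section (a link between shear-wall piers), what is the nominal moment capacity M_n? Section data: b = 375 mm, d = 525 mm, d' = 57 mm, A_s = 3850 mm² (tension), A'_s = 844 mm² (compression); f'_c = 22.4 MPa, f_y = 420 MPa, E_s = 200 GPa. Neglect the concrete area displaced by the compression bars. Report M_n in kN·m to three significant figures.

Assume both tension and compression steel yield.
Net tension couple steel: A_s − A'_s = 3006 mm².
a = (A_s − A'_s) f_y / (0.85 f'_c b) = 1262520/(0.85 × 22.4 × 375) = 176.82 mm.
c = a/β₁ = 176.82/0.85 = 208.02 mm; ε'_s = 0.003(c − d')/c = 0.0022 ≥ f_y/E_s = 0.0021, so compression steel does yield.
M_n = (A_s − A'_s) f_y (d − a/2) + A'_s f_y (d − d') = [1262520 × (525 − 88.41) + 354480 × (525 − 57)] × 10⁻⁶ = 551.20 + 165.90 = 717.10 kN·m.

M_n ≈ 717 kN·m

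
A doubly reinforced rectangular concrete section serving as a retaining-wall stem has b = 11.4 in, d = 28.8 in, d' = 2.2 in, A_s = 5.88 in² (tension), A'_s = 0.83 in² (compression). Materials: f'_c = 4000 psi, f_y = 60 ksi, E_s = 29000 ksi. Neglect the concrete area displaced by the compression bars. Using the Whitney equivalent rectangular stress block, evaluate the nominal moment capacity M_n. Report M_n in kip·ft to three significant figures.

Assume both steels yield.
a = (A_s − A'_s) f_y/(0.85 f'_c b) = (5.88 − 0.83) × 60/(0.85 × 4 × 11.4) = 7.817 in.
c = a/β₁ = 7.817/0.85 = 9.196 in; ε'_s = 0.003(c − d')/c = 0.0023 ≥ ε_y = 0.0021, so the compression steel yields.
M_n = (A_s − A'_s) f_y (d − a/2) + A'_s f_y (d − d') = 303 × (28.8 − 3.9085) + 49.8 × (28.8 − 2.2) = 7542.1 + 1324.7 = 8866.8 kip·in = 8866.8/12 = 738.90 kip·ft.

M_n ≈ 739 kip·ft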